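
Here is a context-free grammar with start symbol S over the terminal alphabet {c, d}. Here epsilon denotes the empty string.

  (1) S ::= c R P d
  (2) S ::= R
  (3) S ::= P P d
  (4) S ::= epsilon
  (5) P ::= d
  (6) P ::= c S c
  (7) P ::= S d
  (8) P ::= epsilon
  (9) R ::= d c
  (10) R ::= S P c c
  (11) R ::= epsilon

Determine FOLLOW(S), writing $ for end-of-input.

{$, c, d}

FIRST(S): from S::=c R P d we get {c}; from S::=R we get {epsilon, c, d}; from S::=P P d we get {c, d}; from S::=epsilon we get {epsilon}. So FIRST(S) = {epsilon, c, d}.
FIRST(P): from P::=d we get {d}; from P::=c S c we get {c}; from P::=S d we get {c, d}; from P::=epsilon we get {epsilon}. So FIRST(P) = {epsilon, c, d}.
FIRST(R): from R::=d c we get {d}; from R::=S P c c we get {c, d}; from R::=epsilon we get {epsilon}. So FIRST(R) = {epsilon, c, d}.
FOLLOW(S) includes $ since S is the start symbol.
FOLLOW(S): in P::=c S c, S is followed by c with FIRST {c}; in P::=S d, S is followed by d with FIRST {d}; in R::=S P c c, S is followed by P c c with FIRST {c, d}. Thus FOLLOW(S) = {$, c, d}.
FOLLOW(P): in S::=c R P d, P is followed by d with FIRST {d}; in S::=P P d (occurrence 1), P is followed by P d with FIRST {c, d}; in S::=P P d (occurrence 2), P is followed by d with FIRST {d}; in R::=S P c c, P is followed by c c with FIRST {c}. Thus FOLLOW(P) = {c, d}.
FOLLOW(R): in S::=c R P d, R is followed by P d with FIRST {c, d}; in S::=R, the suffix after R is empty, so FOLLOW(R) ⊇ FOLLOW(S) = {$, c, d}. Thus FOLLOW(R) = {$, c, d}.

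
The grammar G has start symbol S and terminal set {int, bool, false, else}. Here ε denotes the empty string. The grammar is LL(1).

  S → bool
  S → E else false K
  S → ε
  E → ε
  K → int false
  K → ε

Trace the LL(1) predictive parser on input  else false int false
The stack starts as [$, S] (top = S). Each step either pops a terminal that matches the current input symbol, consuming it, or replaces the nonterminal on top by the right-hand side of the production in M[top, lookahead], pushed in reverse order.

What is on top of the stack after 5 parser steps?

int

step 1: stack=$ S  input=else false int false $  — expand S → E else false K
step 2: stack=$ K false else E  input=else false int false $  — expand E → ε
step 3: stack=$ K false else  input=else false int false $  — match else
step 4: stack=$ K false  input=false int false $  — match false
step 5: stack=$ K  input=int false $  — expand K → int false
Stack after step 5: $ false int (top = int).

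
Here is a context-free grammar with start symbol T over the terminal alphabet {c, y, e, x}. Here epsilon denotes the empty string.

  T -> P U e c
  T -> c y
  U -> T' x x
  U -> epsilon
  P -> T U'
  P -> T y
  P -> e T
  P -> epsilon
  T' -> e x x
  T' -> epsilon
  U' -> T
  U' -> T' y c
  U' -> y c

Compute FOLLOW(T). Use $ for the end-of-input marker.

FIRST(T'): from T'->e x x we get {e}; from T'->epsilon we get {epsilon}. So FIRST(T') = {epsilon, e}.
FIRST(U): from U->T' x x we get {e, x}; from U->epsilon we get {epsilon}. So FIRST(U) = {epsilon, e, x}.
FIRST(T): from T->P U e c we get {c, e, x}; from T->c y we get {c}. So FIRST(T) = {c, e, x}.
FIRST(P): from P->T U' we get {c, e, x}; from P->T y we get {c, e, x}; from P->e T we get {e}; from P->epsilon we get {epsilon}. So FIRST(P) = {epsilon, c, e, x}.
FIRST(U'): from U'->T we get {c, e, x}; from U'->T' y c we get {e, y}; from U'->y c we get {y}. So FIRST(U') = {c, e, x, y}.
FOLLOW(T) includes $ since T is the start symbol.
FOLLOW(U): in T->P U e c, U is followed by e c with FIRST {e}. Thus FOLLOW(U) = {e}.
FOLLOW(P): in T->P U e c, P is followed by U e c with FIRST {e, x}. Thus FOLLOW(P) = {e, x}.
FOLLOW(T'): in U->T' x x, T' is followed by x x with FIRST {x}; in U'->T' y c, T' is followed by y c with FIRST {y}. Thus FOLLOW(T') = {x, y}.
FOLLOW(U'): in P->T U', the suffix after U' is empty, so FOLLOW(U') ⊇ FOLLOW(P) = {e, x}. Thus FOLLOW(U') = {e, x}.
FOLLOW(T): in P->T U', T is followed by U' with FIRST {c, e, x, y}; in P->T y, T is followed by y with FIRST {y}; in P->e T, the suffix after T is empty, so FOLLOW(T) ⊇ FOLLOW(P) = {e, x}; in U'->T, the suffix after T is empty, so FOLLOW(T) ⊇ FOLLOW(U') = {e, x}. Thus FOLLOW(T) = {$, c, e, x, y}.

{$, c, e, x, y}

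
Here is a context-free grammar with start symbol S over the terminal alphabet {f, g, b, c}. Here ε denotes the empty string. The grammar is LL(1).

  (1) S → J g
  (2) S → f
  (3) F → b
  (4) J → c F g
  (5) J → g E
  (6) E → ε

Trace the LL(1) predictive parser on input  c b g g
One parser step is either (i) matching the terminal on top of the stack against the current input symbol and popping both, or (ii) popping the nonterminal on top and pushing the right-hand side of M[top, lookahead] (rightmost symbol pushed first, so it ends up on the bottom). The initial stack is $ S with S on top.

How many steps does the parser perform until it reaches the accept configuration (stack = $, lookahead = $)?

7

step 1: stack=$ S  input=c b g g $  — expand S → J g
step 2: stack=$ g J  input=c b g g $  — expand J → c F g
step 3: stack=$ g g F c  input=c b g g $  — match c
step 4: stack=$ g g F  input=b g g $  — expand F → b
step 5: stack=$ g g b  input=b g g $  — match b
step 6: stack=$ g g  input=g g $  — match g
step 7: stack=$ g  input=g $  — match g
Accept reached after 7 steps.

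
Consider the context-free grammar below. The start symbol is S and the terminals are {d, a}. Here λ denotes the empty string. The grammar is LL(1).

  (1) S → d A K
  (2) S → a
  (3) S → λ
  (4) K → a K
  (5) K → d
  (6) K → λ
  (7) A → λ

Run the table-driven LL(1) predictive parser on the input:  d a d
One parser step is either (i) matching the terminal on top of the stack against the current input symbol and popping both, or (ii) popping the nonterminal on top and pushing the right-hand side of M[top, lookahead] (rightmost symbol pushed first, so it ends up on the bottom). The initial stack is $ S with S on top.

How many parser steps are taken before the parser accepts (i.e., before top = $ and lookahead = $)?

step 1: stack=$ S  input=d a d $  — expand S → d A K
step 2: stack=$ K A d  input=d a d $  — match d
step 3: stack=$ K A  input=a d $  — expand A → λ
step 4: stack=$ K  input=a d $  — expand K → a K
step 5: stack=$ K a  input=a d $  — match a
step 6: stack=$ K  input=d $  — expand K → d
step 7: stack=$ d  input=d $  — match d
Accept reached after 7 steps.

7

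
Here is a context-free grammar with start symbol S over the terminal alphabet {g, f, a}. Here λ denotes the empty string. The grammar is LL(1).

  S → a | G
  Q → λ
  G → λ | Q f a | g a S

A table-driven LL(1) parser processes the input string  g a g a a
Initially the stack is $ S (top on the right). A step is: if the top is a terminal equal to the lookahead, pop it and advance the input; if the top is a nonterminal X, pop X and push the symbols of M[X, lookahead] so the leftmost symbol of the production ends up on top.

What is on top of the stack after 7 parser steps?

step 1: stack=$ S  input=g a g a a $  — expand S → G
step 2: stack=$ G  input=g a g a a $  — expand G → g a S
step 3: stack=$ S a g  input=g a g a a $  — match g
step 4: stack=$ S a  input=a g a a $  — match a
step 5: stack=$ S  input=g a a $  — expand S → G
step 6: stack=$ G  input=g a a $  — expand G → g a S
step 7: stack=$ S a g  input=g a a $  — match g
Stack after step 7: $ S a (top = a).

a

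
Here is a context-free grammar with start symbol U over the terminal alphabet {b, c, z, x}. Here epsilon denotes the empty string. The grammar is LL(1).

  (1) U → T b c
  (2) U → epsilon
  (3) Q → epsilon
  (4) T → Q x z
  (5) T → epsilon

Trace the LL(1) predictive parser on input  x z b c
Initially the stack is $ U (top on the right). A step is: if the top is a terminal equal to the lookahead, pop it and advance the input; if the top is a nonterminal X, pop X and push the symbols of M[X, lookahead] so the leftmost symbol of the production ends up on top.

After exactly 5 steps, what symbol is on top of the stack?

b

     Stack        Input      Action
  1  $ U          x z b c $  expand U → T b c
  2  $ c b T      x z b c $  expand T → Q x z
  3  $ c b z x Q  x z b c $  expand Q → epsilon
  4  $ c b z x    x z b c $  match x
  5  $ c b z      z b c $    match z
Stack after step 5: $ c b (top = b).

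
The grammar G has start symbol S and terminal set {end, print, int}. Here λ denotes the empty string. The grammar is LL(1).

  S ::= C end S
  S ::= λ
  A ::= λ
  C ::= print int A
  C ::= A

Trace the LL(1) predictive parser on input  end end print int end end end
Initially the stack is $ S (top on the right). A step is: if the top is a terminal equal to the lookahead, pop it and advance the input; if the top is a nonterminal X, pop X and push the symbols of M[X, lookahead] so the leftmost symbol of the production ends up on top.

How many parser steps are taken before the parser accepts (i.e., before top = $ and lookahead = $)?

step 1: stack=$ S  input=end end print int end end end $  — expand S ::= C end S
step 2: stack=$ S end C  input=end end print int end end end $  — expand C ::= A
step 3: stack=$ S end A  input=end end print int end end end $  — expand A ::= λ
step 4: stack=$ S end  input=end end print int end end end $  — match end
step 5: stack=$ S  input=end print int end end end $  — expand S ::= C end S
step 6: stack=$ S end C  input=end print int end end end $  — expand C ::= A
step 7: stack=$ S end A  input=end print int end end end $  — expand A ::= λ
step 8: stack=$ S end  input=end print int end end end $  — match end
step 9: stack=$ S  input=print int end end end $  — expand S ::= C end S
step 10: stack=$ S end C  input=print int end end end $  — expand C ::= print int A
step 11: stack=$ S end A int print  input=print int end end end $  — match print
step 12: stack=$ S end A int  input=int end end end $  — match int
step 13: stack=$ S end A  input=end end end $  — expand A ::= λ
step 14: stack=$ S end  input=end end end $  — match end
step 15: stack=$ S  input=end end $  — expand S ::= C end S
step 16: stack=$ S end C  input=end end $  — expand C ::= A
step 17: stack=$ S end A  input=end end $  — expand A ::= λ
step 18: stack=$ S end  input=end end $  — match end
step 19: stack=$ S  input=end $  — expand S ::= C end S
step 20: stack=$ S end C  input=end $  — expand C ::= A
step 21: stack=$ S end A  input=end $  — expand A ::= λ
step 22: stack=$ S end  input=end $  — match end
step 23: stack=$ S  input=$  — expand S ::= λ
Accept reached after 23 steps.

23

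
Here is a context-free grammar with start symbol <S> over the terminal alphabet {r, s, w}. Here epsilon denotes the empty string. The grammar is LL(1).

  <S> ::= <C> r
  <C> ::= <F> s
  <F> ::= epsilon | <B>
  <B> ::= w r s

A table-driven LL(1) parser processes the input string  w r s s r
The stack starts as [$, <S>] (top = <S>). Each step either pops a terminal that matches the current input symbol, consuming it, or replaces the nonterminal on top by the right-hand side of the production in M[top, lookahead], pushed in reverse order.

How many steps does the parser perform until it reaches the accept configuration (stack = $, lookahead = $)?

9

step 1: stack=$ <S>  input=w r s s r $  — expand <S> ::= <C> r
step 2: stack=$ r <C>  input=w r s s r $  — expand <C> ::= <F> s
step 3: stack=$ r s <F>  input=w r s s r $  — expand <F> ::= <B>
step 4: stack=$ r s <B>  input=w r s s r $  — expand <B> ::= w r s
step 5: stack=$ r s s r w  input=w r s s r $  — match w
step 6: stack=$ r s s r  input=r s s r $  — match r
step 7: stack=$ r s s  input=s s r $  — match s
step 8: stack=$ r s  input=s r $  — match s
step 9: stack=$ r  input=r $  — match r
Accept reached after 9 steps.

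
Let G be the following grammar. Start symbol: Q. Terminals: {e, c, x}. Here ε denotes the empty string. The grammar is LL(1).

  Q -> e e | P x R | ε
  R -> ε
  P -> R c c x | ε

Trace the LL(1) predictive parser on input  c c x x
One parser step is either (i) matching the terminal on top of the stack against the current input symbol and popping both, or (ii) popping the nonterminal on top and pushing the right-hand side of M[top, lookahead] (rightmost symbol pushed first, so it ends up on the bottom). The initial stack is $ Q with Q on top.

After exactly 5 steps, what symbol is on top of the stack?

x

step 1: stack=$ Q  input=c c x x $  — expand Q -> P x R
step 2: stack=$ R x P  input=c c x x $  — expand P -> R c c x
step 3: stack=$ R x x c c R  input=c c x x $  — expand R -> ε
step 4: stack=$ R x x c c  input=c c x x $  — match c
step 5: stack=$ R x x c  input=c x x $  — match c
Stack after step 5: $ R x x (top = x).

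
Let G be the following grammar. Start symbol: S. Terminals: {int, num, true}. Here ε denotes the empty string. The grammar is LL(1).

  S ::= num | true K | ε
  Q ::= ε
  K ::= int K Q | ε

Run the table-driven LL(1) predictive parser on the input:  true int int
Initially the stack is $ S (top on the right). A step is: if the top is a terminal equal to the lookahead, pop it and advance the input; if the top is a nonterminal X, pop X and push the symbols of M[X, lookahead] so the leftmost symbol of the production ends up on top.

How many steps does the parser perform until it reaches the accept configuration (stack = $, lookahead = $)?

     Stack        Input           Action
  1  $ S          true int int $  expand S ::= true K
  2  $ K true     true int int $  match true
  3  $ K          int int $       expand K ::= int K Q
  4  $ Q K int    int int $       match int
  5  $ Q K        int $           expand K ::= int K Q
  6  $ Q Q K int  int $           match int
  7  $ Q Q K      $               expand K ::= ε
  8  $ Q Q        $               expand Q ::= ε
  9  $ Q          $               expand Q ::= ε
Accept reached after 9 steps.

9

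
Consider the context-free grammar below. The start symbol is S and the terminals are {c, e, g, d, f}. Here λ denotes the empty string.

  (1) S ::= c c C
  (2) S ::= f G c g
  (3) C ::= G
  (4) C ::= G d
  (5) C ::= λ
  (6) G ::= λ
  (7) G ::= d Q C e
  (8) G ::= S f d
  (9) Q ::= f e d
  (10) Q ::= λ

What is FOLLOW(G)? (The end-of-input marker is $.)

FIRST(S) = {c, f}
FIRST(Q) = {λ, f}
FIRST(G) = {λ, c, d, f}  (via S f d)
FIRST(C) = {λ, c, d, f}  (via G, G d)
FOLLOW(S) includes $ since S is the start symbol.
FOLLOW(S): in G::=S f d, S is followed by f d with FIRST {f}. Thus FOLLOW(S) = {$, f}.
FOLLOW(C): in S::=c c C, the suffix after C is empty, so FOLLOW(C) ⊇ FOLLOW(S) = {$, f}; in G::=d Q C e, C is followed by e with FIRST {e}. Thus FOLLOW(C) = {$, e, f}.
FOLLOW(G): in S::=f G c g, G is followed by c g with FIRST {c}; in C::=G, the suffix after G is empty, so FOLLOW(G) ⊇ FOLLOW(C) = {$, e, f}; in C::=G d, G is followed by d with FIRST {d}. Thus FOLLOW(G) = {$, c, d, e, f}.
FOLLOW(Q): in G::=d Q C e, Q is followed by C e with FIRST {c, d, e, f}. Thus FOLLOW(Q) = {c, d, e, f}.

{$, c, d, e, f}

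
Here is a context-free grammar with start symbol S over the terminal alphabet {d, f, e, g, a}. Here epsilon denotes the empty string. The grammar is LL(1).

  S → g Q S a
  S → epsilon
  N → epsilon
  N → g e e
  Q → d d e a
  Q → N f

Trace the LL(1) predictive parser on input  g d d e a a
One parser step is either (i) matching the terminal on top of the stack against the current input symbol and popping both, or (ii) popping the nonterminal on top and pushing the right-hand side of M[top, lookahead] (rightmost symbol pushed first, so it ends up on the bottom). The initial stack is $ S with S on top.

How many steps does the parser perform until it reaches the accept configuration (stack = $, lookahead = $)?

9

step 1: stack=$ S  input=g d d e a a $  — expand S → g Q S a
step 2: stack=$ a S Q g  input=g d d e a a $  — match g
step 3: stack=$ a S Q  input=d d e a a $  — expand Q → d d e a
step 4: stack=$ a S a e d d  input=d d e a a $  — match d
step 5: stack=$ a S a e d  input=d e a a $  — match d
step 6: stack=$ a S a e  input=e a a $  — match e
step 7: stack=$ a S a  input=a a $  — match a
step 8: stack=$ a S  input=a $  — expand S → epsilon
step 9: stack=$ a  input=a $  — match a
Accept reached after 9 steps.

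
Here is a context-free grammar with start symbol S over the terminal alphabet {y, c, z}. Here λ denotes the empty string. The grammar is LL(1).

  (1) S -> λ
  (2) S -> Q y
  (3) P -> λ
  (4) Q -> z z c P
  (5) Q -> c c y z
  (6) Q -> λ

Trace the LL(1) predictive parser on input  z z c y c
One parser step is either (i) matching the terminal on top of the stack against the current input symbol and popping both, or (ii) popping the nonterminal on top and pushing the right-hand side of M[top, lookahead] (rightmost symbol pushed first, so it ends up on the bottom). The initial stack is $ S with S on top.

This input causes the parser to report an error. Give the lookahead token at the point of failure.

c

     Stack        Input        Action
  1  $ S          z z c y c $  expand S -> Q y
  2  $ y Q        z z c y c $  expand Q -> z z c P
  3  $ y P c z z  z z c y c $  match z
  4  $ y P c z    z c y c $    match z
  5  $ y P c      c y c $      match c
  6  $ y P        y c $        expand P -> λ
  7  $ y          y c $        match y
  8  $            c $          error: stack empty but input remains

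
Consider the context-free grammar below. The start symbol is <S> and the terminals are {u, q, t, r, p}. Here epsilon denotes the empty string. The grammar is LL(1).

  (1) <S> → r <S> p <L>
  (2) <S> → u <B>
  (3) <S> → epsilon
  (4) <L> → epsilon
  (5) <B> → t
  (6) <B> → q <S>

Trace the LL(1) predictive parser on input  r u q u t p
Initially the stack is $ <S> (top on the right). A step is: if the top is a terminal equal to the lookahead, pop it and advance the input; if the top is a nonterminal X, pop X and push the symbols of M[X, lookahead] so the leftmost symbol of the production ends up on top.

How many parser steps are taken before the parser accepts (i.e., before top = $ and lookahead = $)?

12

step 1: stack=$ <S>  input=r u q u t p $  — expand <S> → r <S> p <L>
step 2: stack=$ <L> p <S> r  input=r u q u t p $  — match r
step 3: stack=$ <L> p <S>  input=u q u t p $  — expand <S> → u <B>
step 4: stack=$ <L> p <B> u  input=u q u t p $  — match u
step 5: stack=$ <L> p <B>  input=q u t p $  — expand <B> → q <S>
step 6: stack=$ <L> p <S> q  input=q u t p $  — match q
step 7: stack=$ <L> p <S>  input=u t p $  — expand <S> → u <B>
step 8: stack=$ <L> p <B> u  input=u t p $  — match u
step 9: stack=$ <L> p <B>  input=t p $  — expand <B> → t
step 10: stack=$ <L> p t  input=t p $  — match t
step 11: stack=$ <L> p  input=p $  — match p
step 12: stack=$ <L>  input=$  — expand <L> → epsilon
Accept reached after 12 steps.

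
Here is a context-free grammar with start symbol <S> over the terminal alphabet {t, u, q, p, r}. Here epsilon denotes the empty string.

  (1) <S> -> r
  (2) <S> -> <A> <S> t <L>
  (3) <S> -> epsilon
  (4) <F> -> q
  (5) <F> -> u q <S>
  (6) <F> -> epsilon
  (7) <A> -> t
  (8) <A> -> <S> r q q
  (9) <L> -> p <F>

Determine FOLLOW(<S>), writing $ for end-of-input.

{$, r, t}

FIRST(<F>) = {epsilon, q, u}
FIRST(<L>) = {p}
FIRST(<S>) = {epsilon, r, t}  (via <A> <S> t <L>)
FIRST(<A>) = {r, t}  (via <S> r q q)
FOLLOW(<S>) includes $ since <S> is the start symbol.
FOLLOW(<A>): in <S>-><A> <S> t <L>, <A> is followed by <S> t <L> with FIRST {r, t}. Thus FOLLOW(<A>) = {r, t}.
FOLLOW(<S>): in <S>-><A> <S> t <L>, <S> is followed by t <L> with FIRST {t}; in <F>->u q <S>, the suffix after <S> is empty, so FOLLOW(<S>) ⊇ FOLLOW(<F>) = {$, r, t}; in <A>-><S> r q q, <S> is followed by r q q with FIRST {r}. Thus FOLLOW(<S>) = {$, r, t}.
FOLLOW(<L>): in <S>-><A> <S> t <L>, the suffix after <L> is empty, so FOLLOW(<L>) ⊇ FOLLOW(<S>) = {$, r, t}. Thus FOLLOW(<L>) = {$, r, t}.
FOLLOW(<F>): in <L>->p <F>, the suffix after <F> is empty, so FOLLOW(<F>) ⊇ FOLLOW(<L>) = {$, r, t}. Thus FOLLOW(<F>) = {$, r, t}.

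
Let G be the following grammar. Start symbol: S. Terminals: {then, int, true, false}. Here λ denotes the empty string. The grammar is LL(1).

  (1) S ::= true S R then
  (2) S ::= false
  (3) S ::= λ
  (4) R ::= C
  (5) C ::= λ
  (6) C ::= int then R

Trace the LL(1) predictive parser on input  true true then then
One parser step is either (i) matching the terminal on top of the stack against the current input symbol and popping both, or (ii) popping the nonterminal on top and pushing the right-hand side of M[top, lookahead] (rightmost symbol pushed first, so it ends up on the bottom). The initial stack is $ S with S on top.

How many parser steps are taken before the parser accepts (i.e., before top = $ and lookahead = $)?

11

step 1: stack=$ S  input=true true then then $  — expand S ::= true S R then
step 2: stack=$ then R S true  input=true true then then $  — match true
step 3: stack=$ then R S  input=true then then $  — expand S ::= true S R then
step 4: stack=$ then R then R S true  input=true then then $  — match true
step 5: stack=$ then R then R S  input=then then $  — expand S ::= λ
step 6: stack=$ then R then R  input=then then $  — expand R ::= C
step 7: stack=$ then R then C  input=then then $  — expand C ::= λ
step 8: stack=$ then R then  input=then then $  — match then
step 9: stack=$ then R  input=then $  — expand R ::= C
step 10: stack=$ then C  input=then $  — expand C ::= λ
step 11: stack=$ then  input=then $  — match then
Accept reached after 11 steps.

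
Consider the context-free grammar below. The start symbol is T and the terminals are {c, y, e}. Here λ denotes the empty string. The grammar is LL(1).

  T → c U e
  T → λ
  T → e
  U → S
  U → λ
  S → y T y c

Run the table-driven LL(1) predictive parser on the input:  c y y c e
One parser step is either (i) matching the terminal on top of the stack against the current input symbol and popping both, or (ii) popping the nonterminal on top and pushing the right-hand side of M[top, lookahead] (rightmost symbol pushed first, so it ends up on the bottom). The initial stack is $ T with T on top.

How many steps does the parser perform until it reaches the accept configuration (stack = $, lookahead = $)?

9

step 1: stack=$ T  input=c y y c e $  — expand T → c U e
step 2: stack=$ e U c  input=c y y c e $  — match c
step 3: stack=$ e U  input=y y c e $  — expand U → S
step 4: stack=$ e S  input=y y c e $  — expand S → y T y c
step 5: stack=$ e c y T y  input=y y c e $  — match y
step 6: stack=$ e c y T  input=y c e $  — expand T → λ
step 7: stack=$ e c y  input=y c e $  — match y
step 8: stack=$ e c  input=c e $  — match c
step 9: stack=$ e  input=e $  — match e
Accept reached after 9 steps.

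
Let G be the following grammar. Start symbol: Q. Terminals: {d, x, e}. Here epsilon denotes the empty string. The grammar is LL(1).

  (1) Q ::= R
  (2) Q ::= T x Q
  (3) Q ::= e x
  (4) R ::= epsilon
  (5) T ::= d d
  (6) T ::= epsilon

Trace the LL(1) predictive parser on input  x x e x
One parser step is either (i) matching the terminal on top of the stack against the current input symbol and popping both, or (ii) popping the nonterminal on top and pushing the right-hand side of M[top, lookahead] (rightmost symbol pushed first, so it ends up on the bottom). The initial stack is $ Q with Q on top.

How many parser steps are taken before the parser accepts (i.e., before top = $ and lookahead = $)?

step 1: stack=$ Q  input=x x e x $  — expand Q ::= T x Q
step 2: stack=$ Q x T  input=x x e x $  — expand T ::= epsilon
step 3: stack=$ Q x  input=x x e x $  — match x
step 4: stack=$ Q  input=x e x $  — expand Q ::= T x Q
step 5: stack=$ Q x T  input=x e x $  — expand T ::= epsilon
step 6: stack=$ Q x  input=x e x $  — match x
step 7: stack=$ Q  input=e x $  — expand Q ::= e x
step 8: stack=$ x e  input=e x $  — match e
step 9: stack=$ x  input=x $  — match x
Accept reached after 9 steps.

9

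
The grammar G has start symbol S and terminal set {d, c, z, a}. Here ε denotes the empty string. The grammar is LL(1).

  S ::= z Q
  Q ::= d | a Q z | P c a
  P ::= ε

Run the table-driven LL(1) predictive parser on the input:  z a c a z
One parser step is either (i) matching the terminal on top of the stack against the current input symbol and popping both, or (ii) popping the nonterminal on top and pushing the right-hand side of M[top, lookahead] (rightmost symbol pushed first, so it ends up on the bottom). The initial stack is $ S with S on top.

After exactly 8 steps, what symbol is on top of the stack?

z

step 1: stack=$ S  input=z a c a z $  — expand S ::= z Q
step 2: stack=$ Q z  input=z a c a z $  — match z
step 3: stack=$ Q  input=a c a z $  — expand Q ::= a Q z
step 4: stack=$ z Q a  input=a c a z $  — match a
step 5: stack=$ z Q  input=c a z $  — expand Q ::= P c a
step 6: stack=$ z a c P  input=c a z $  — expand P ::= ε
step 7: stack=$ z a c  input=c a z $  — match c
step 8: stack=$ z a  input=a z $  — match a
Stack after step 8: $ z (top = z).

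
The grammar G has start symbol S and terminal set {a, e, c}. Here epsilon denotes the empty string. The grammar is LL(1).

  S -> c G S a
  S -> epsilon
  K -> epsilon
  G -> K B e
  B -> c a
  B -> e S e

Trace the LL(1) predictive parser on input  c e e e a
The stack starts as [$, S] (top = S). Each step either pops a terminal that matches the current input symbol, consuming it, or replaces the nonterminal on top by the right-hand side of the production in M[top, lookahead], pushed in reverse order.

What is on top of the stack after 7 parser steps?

e

step 1: stack=$ S  input=c e e e a $  — expand S -> c G S a
step 2: stack=$ a S G c  input=c e e e a $  — match c
step 3: stack=$ a S G  input=e e e a $  — expand G -> K B e
step 4: stack=$ a S e B K  input=e e e a $  — expand K -> epsilon
step 5: stack=$ a S e B  input=e e e a $  — expand B -> e S e
step 6: stack=$ a S e e S e  input=e e e a $  — match e
step 7: stack=$ a S e e S  input=e e a $  — expand S -> epsilon
Stack after step 7: $ a S e e (top = e).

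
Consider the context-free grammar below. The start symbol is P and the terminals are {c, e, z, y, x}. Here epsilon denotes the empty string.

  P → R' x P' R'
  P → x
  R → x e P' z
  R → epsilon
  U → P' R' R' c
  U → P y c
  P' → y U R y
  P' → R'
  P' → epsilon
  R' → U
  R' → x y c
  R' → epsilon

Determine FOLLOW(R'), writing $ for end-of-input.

FIRST(R) = {epsilon, x}
FIRST(P) = {c, x, y}  (via R' x P' R')
FIRST(U) = {c, x, y}  (via P' R' R' c, P y c)
FIRST(R') = {epsilon, c, x, y}  (via U)
FIRST(P') = {epsilon, c, x, y}  (via R')
FOLLOW(P) includes $ since P is the start symbol.
FOLLOW(P): in U→P y c, P is followed by y c with FIRST {y}. Thus FOLLOW(P) = {$, y}.
FOLLOW(R): in P'→y U R y, R is followed by y with FIRST {y}. Thus FOLLOW(R) = {y}.
FOLLOW(P'): in P→R' x P' R', P' is followed by R' with FIRST {epsilon, c, x, y}; in P→R' x P' R', the suffix after P' is nullable, so FOLLOW(P') ⊇ FOLLOW(P) = {$, y}; in R→x e P' z, P' is followed by z with FIRST {z}; in U→P' R' R' c, P' is followed by R' R' c with FIRST {c, x, y}. Thus FOLLOW(P') = {$, c, x, y, z}.
FOLLOW(R'): in P→R' x P' R' (occurrence 1), R' is followed by x P' R' with FIRST {x}; in P→R' x P' R' (occurrence 2), the suffix after R' is empty, so FOLLOW(R') ⊇ FOLLOW(P) = {$, y}; in U→P' R' R' c (occurrence 1), R' is followed by R' c with FIRST {c, x, y}; in U→P' R' R' c (occurrence 2), R' is followed by c with FIRST {c}; in P'→R', the suffix after R' is empty, so FOLLOW(R') ⊇ FOLLOW(P') = {$, c, x, y, z}. Thus FOLLOW(R') = {$, c, x, y, z}.
FOLLOW(U): in P'→y U R y, U is followed by R y with FIRST {x, y}; in R'→U, the suffix after U is empty, so FOLLOW(U) ⊇ FOLLOW(R') = {$, c, x, y, z}. Thus FOLLOW(U) = {$, c, x, y, z}.

{$, c, x, y, z}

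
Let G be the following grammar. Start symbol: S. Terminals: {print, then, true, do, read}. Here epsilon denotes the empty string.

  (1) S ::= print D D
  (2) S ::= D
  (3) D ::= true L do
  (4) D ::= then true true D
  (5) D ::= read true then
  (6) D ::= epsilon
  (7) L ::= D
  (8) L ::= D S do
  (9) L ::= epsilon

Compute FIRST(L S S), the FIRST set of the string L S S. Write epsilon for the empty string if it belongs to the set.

FIRST(D) = {epsilon, read, then, true}
FIRST(S) = {epsilon, print, read, then, true}  (via D)
FIRST(L) = {epsilon, do, print, read, then, true}  (via D, D S do)
FIRST(L S S): take FIRST of each symbol in turn, carrying on past any symbol whose FIRST contains epsilon; result {epsilon, do, print, read, then, true}.

{epsilon, do, print, read, then, true}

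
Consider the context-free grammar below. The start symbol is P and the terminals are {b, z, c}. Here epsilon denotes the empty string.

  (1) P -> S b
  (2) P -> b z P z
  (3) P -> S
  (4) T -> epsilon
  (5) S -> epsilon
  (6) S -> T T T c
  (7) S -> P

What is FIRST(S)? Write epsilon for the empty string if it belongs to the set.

FIRST(T): from T->epsilon we get {epsilon}. So FIRST(T) = {epsilon}.
FIRST(P): from P->S b we get {b, c}; from P->b z P z we get {b}; from P->S we get {epsilon, b, c}. So FIRST(P) = {epsilon, b, c}.
FIRST(S): from S->epsilon we get {epsilon}; from S->T T T c we get {c}; from S->P we get {epsilon, b, c}. So FIRST(S) = {epsilon, b, c}.

{epsilon, b, c}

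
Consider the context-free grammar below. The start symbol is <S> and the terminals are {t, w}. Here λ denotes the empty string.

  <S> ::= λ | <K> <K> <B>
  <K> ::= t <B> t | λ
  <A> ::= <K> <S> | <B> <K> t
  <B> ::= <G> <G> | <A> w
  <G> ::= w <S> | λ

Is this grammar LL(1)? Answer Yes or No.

No

FIRST(<S>) = {λ, t, w}
FIRST(<K>) = {λ, t}
FIRST(<A>) = {λ, t, w}
FIRST(<B>) = {λ, t, w}
FIRST(<G>) = {λ, w}
FOLLOW(<S>) = {$, t, w}
FOLLOW(<K>) = {$, t, w}
FOLLOW(<A>) = {w}
FOLLOW(<B>) = {$, t, w}
FOLLOW(<G>) = {$, t, w}
Cell M[<A>, t] receives both <A> ::= <K> <S> and <A> ::= <B> <K> t — the grammar is not LL(1).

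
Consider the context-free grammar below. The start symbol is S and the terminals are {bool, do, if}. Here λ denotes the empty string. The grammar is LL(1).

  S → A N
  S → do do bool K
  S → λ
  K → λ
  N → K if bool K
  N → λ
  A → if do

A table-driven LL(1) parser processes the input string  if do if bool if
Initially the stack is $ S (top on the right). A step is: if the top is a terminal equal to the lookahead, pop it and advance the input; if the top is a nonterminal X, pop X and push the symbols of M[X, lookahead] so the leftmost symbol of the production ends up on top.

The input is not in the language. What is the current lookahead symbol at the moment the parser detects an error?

      Stack          Input               Action
   1  $ S            if do if bool if $  expand S → A N
   2  $ N A          if do if bool if $  expand A → if do
   3  $ N do if      if do if bool if $  match if
   4  $ N do         do if bool if $     match do
   5  $ N            if bool if $        expand N → K if bool K
   6  $ K bool if K  if bool if $        expand K → λ
   7  $ K bool if    if bool if $        match if
   8  $ K bool       bool if $           match bool
   9  $ K            if $                expand K → λ
  10  $              if $                error: stack empty but input remains

if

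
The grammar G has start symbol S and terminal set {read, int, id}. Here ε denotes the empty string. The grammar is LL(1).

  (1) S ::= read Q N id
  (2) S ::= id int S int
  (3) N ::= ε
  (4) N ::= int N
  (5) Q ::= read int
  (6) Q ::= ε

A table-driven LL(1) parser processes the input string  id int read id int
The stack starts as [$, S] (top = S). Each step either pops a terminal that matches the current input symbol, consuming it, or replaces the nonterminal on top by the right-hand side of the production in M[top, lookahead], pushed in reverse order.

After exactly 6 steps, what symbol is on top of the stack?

N

step 1: stack=$ S  input=id int read id int $  — expand S ::= id int S int
step 2: stack=$ int S int id  input=id int read id int $  — match id
step 3: stack=$ int S int  input=int read id int $  — match int
step 4: stack=$ int S  input=read id int $  — expand S ::= read Q N id
step 5: stack=$ int id N Q read  input=read id int $  — match read
step 6: stack=$ int id N Q  input=id int $  — expand Q ::= ε
Stack after step 6: $ int id N (top = N).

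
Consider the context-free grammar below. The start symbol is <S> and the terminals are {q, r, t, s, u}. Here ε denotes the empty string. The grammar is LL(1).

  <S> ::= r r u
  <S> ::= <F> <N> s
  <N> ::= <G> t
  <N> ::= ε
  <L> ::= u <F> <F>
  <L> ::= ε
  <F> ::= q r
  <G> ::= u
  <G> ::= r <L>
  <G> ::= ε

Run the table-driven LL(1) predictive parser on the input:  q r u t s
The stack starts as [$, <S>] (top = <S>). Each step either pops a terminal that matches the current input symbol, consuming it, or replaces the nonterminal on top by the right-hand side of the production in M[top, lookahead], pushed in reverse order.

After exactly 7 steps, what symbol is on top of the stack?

step 1: stack=$ <S>  input=q r u t s $  — expand <S> ::= <F> <N> s
step 2: stack=$ s <N> <F>  input=q r u t s $  — expand <F> ::= q r
step 3: stack=$ s <N> r q  input=q r u t s $  — match q
step 4: stack=$ s <N> r  input=r u t s $  — match r
step 5: stack=$ s <N>  input=u t s $  — expand <N> ::= <G> t
step 6: stack=$ s t <G>  input=u t s $  — expand <G> ::= u
step 7: stack=$ s t u  input=u t s $  — match u
Stack after step 7: $ s t (top = t).

t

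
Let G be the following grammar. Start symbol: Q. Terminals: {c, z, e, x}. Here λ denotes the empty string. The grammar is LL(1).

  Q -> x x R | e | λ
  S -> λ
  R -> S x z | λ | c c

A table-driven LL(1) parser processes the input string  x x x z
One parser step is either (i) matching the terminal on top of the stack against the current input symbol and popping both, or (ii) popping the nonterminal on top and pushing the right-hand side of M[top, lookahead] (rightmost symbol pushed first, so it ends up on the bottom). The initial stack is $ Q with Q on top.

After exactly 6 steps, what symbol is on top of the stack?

z

     Stack    Input      Action
  1  $ Q      x x x z $  expand Q -> x x R
  2  $ R x x  x x x z $  match x
  3  $ R x    x x z $    match x
  4  $ R      x z $      expand R -> S x z
  5  $ z x S  x z $      expand S -> λ
  6  $ z x    x z $      match x
Stack after step 6: $ z (top = z).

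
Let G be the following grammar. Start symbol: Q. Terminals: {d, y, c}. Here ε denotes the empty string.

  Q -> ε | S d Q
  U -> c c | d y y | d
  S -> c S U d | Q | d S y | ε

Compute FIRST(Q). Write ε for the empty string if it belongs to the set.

FIRST(U): from U->c c we get {c}; from U->d y y we get {d}; from U->d we get {d}. So FIRST(U) = {c, d}.
FIRST(Q): from Q->ε we get {ε}; from Q->S d Q we get {c, d}. So FIRST(Q) = {ε, c, d}.
FIRST(S): from S->c S U d we get {c}; from S->Q we get {ε, c, d}; from S->d S y we get {d}; from S->ε we get {ε}. So FIRST(S) = {ε, c, d}.

{ε, c, d}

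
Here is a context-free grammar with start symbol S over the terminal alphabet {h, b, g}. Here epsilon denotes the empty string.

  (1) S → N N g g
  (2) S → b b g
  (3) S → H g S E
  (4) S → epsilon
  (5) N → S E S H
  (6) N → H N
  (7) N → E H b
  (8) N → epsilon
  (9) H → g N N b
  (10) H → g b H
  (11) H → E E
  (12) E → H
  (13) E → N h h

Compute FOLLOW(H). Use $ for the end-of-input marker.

{$, b, g, h}

FIRST(S) = {epsilon, b, g, h}  (via N N g g, H g S E)
FIRST(N) = {epsilon, b, g, h}  (via S E S H, H N, E H b)
FIRST(H) = {b, g, h}  (via E E)
FIRST(E) = {b, g, h}  (via H, N h h)
FOLLOW(S) includes $ since S is the start symbol.
FOLLOW(S): in S→H g S E, S is followed by E with FIRST {b, g, h}; in N→S E S H (occurrence 1), S is followed by E S H with FIRST {b, g, h}; in N→S E S H (occurrence 2), S is followed by H with FIRST {b, g, h}. Thus FOLLOW(S) = {$, b, g, h}.
FOLLOW(N): in S→N N g g (occurrence 1), N is followed by N g g with FIRST {b, g, h}; in S→N N g g (occurrence 2), N is followed by g g with FIRST {g}; in N→H N, the suffix after N is empty (adds nothing new); in H→g N N b (occurrence 1), N is followed by N b with FIRST {b, g, h}; in H→g N N b (occurrence 2), N is followed by b with FIRST {b}; in E→N h h, N is followed by h h with FIRST {h}. Thus FOLLOW(N) = {b, g, h}.
FOLLOW(H): in S→H g S E, H is followed by g S E with FIRST {g}; in N→S E S H, the suffix after H is empty, so FOLLOW(H) ⊇ FOLLOW(N) = {b, g, h}; in N→H N, H is followed by N with FIRST {epsilon, b, g, h}; in N→H N, the suffix after H is nullable, so FOLLOW(H) ⊇ FOLLOW(N) = {b, g, h}; in N→E H b, H is followed by b with FIRST {b}; in H→g b H, the suffix after H is empty (adds nothing new); in E→H, the suffix after H is empty, so FOLLOW(H) ⊇ FOLLOW(E) = {$, b, g, h}. Thus FOLLOW(H) = {$, b, g, h}.
FOLLOW(E): in S→H g S E, the suffix after E is empty, so FOLLOW(E) ⊇ FOLLOW(S) = {$, b, g, h}; in N→S E S H, E is followed by S H with FIRST {b, g, h}; in N→E H b, E is followed by H b with FIRST {b, g, h}; in H→E E (occurrence 1), E is followed by E with FIRST {b, g, h}; in H→E E (occurrence 2), the suffix after E is empty, so FOLLOW(E) ⊇ FOLLOW(H) = {$, b, g, h}. Thus FOLLOW(E) = {$, b, g, h}.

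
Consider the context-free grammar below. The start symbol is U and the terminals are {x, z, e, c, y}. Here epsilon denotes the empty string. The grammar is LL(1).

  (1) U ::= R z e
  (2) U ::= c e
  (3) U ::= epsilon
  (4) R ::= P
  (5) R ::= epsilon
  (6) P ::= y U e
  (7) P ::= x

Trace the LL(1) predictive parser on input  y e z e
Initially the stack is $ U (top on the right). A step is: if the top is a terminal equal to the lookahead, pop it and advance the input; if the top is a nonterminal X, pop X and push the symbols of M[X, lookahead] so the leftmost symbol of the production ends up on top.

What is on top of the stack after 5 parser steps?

e

step 1: stack=$ U  input=y e z e $  — expand U ::= R z e
step 2: stack=$ e z R  input=y e z e $  — expand R ::= P
step 3: stack=$ e z P  input=y e z e $  — expand P ::= y U e
step 4: stack=$ e z e U y  input=y e z e $  — match y
step 5: stack=$ e z e U  input=e z e $  — expand U ::= epsilon
Stack after step 5: $ e z e (top = e).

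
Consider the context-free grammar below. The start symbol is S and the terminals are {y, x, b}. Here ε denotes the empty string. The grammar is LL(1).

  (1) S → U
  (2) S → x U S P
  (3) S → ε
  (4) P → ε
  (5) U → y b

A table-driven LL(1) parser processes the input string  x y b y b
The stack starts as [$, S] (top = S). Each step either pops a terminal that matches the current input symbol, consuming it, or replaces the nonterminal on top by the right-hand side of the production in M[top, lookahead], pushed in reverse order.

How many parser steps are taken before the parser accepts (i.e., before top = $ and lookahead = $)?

10

      Stack      Input        Action
   1  $ S        x y b y b $  expand S → x U S P
   2  $ P S U x  x y b y b $  match x
   3  $ P S U    y b y b $    expand U → y b
   4  $ P S b y  y b y b $    match y
   5  $ P S b    b y b $      match b
   6  $ P S      y b $        expand S → U
   7  $ P U      y b $        expand U → y b
   8  $ P b y    y b $        match y
   9  $ P b      b $          match b
  10  $ P        $            expand P → ε
Accept reached after 10 steps.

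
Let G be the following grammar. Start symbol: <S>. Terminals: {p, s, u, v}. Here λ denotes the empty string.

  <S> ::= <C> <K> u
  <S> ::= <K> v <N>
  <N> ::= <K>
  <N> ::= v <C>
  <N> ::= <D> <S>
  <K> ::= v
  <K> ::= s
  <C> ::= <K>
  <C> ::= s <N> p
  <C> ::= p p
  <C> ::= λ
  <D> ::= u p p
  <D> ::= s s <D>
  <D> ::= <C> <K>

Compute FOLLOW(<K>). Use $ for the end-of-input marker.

{$, p, s, u, v}

FIRST(<K>) = {s, v}
FIRST(<C>) = {λ, p, s, v}  (via <K>)
FIRST(<S>) = {p, s, v}  (via <C> <K> u, <K> v <N>)
FIRST(<D>) = {p, s, u, v}  (via <C> <K>)
FIRST(<N>) = {p, s, u, v}  (via <K>, <D> <S>)
FOLLOW(<S>) includes $ since <S> is the start symbol.
FOLLOW(<D>): in <N>::=<D> <S>, <D> is followed by <S> with FIRST {p, s, v}; in <D>::=s s <D>, the suffix after <D> is empty (adds nothing new). Thus FOLLOW(<D>) = {p, s, v}.
FOLLOW(<S>): in <N>::=<D> <S>, the suffix after <S> is empty, so FOLLOW(<S>) ⊇ FOLLOW(<N>) = {$, p}. Thus FOLLOW(<S>) = {$, p}.
FOLLOW(<N>): in <S>::=<K> v <N>, the suffix after <N> is empty, so FOLLOW(<N>) ⊇ FOLLOW(<S>) = {$, p}; in <C>::=s <N> p, <N> is followed by p with FIRST {p}. Thus FOLLOW(<N>) = {$, p}.
FOLLOW(<C>): in <S>::=<C> <K> u, <C> is followed by <K> u with FIRST {s, v}; in <N>::=v <C>, the suffix after <C> is empty, so FOLLOW(<C>) ⊇ FOLLOW(<N>) = {$, p}; in <D>::=<C> <K>, <C> is followed by <K> with FIRST {s, v}. Thus FOLLOW(<C>) = {$, p, s, v}.
FOLLOW(<K>): in <S>::=<C> <K> u, <K> is followed by u with FIRST {u}; in <S>::=<K> v <N>, <K> is followed by v <N> with FIRST {v}; in <N>::=<K>, the suffix after <K> is empty, so FOLLOW(<K>) ⊇ FOLLOW(<N>) = {$, p}; in <C>::=<K>, the suffix after <K> is empty, so FOLLOW(<K>) ⊇ FOLLOW(<C>) = {$, p, s, v}; in <D>::=<C> <K>, the suffix after <K> is empty, so FOLLOW(<K>) ⊇ FOLLOW(<D>) = {p, s, v}. Thus FOLLOW(<K>) = {$, p, s, u, v}.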